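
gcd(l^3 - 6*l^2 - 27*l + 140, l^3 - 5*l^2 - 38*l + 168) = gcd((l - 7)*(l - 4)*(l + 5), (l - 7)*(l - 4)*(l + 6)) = l^2 - 11*l + 28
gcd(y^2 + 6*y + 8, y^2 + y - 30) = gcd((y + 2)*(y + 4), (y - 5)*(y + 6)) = 1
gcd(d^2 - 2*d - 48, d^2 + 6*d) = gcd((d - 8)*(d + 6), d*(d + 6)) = d + 6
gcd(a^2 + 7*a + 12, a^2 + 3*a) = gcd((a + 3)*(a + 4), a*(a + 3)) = a + 3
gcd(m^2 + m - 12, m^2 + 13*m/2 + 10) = m + 4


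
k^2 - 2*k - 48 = (k - 8)*(k + 6)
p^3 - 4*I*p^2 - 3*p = p*(p - 3*I)*(p - I)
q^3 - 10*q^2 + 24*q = q*(q - 6)*(q - 4)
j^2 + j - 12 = (j - 3)*(j + 4)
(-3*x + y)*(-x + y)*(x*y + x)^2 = 3*x^4*y^2 + 6*x^4*y + 3*x^4 - 4*x^3*y^3 - 8*x^3*y^2 - 4*x^3*y + x^2*y^4 + 2*x^2*y^3 + x^2*y^2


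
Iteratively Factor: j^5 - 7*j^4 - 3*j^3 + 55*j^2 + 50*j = (j)*(j^4 - 7*j^3 - 3*j^2 + 55*j + 50) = j*(j + 1)*(j^3 - 8*j^2 + 5*j + 50) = j*(j + 1)*(j + 2)*(j^2 - 10*j + 25) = j*(j - 5)*(j + 1)*(j + 2)*(j - 5)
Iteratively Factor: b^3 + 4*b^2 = (b)*(b^2 + 4*b) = b*(b + 4)*(b)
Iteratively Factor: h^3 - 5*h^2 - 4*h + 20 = (h - 2)*(h^2 - 3*h - 10) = (h - 5)*(h - 2)*(h + 2)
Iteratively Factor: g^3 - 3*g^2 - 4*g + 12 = (g - 2)*(g^2 - g - 6) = (g - 2)*(g + 2)*(g - 3)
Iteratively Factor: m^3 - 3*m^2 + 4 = (m - 2)*(m^2 - m - 2) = (m - 2)^2*(m + 1)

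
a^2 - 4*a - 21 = (a - 7)*(a + 3)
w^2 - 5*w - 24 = (w - 8)*(w + 3)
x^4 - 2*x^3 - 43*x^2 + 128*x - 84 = (x - 6)*(x - 2)*(x - 1)*(x + 7)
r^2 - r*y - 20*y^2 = (r - 5*y)*(r + 4*y)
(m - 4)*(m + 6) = m^2 + 2*m - 24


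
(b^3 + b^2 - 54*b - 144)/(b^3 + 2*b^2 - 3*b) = (b^2 - 2*b - 48)/(b*(b - 1))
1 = 1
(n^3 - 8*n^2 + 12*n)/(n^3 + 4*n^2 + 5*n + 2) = n*(n^2 - 8*n + 12)/(n^3 + 4*n^2 + 5*n + 2)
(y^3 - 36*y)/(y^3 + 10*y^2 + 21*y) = (y^2 - 36)/(y^2 + 10*y + 21)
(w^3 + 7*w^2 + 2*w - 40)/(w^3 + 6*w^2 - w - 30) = (w + 4)/(w + 3)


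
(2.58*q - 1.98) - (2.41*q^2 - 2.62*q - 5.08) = -2.41*q^2 + 5.2*q + 3.1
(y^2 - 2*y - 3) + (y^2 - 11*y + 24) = 2*y^2 - 13*y + 21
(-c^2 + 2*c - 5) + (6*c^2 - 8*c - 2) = 5*c^2 - 6*c - 7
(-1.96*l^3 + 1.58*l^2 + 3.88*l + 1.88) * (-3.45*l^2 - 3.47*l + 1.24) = 6.762*l^5 + 1.3502*l^4 - 21.299*l^3 - 17.9904*l^2 - 1.7124*l + 2.3312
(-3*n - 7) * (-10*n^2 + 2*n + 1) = 30*n^3 + 64*n^2 - 17*n - 7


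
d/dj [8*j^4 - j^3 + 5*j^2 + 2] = j*(32*j^2 - 3*j + 10)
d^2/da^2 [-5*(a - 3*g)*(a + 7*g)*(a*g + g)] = 10*g*(-3*a - 4*g - 1)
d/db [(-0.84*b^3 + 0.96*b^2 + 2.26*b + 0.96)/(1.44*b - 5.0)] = (-2.4192*b^3 + 13.9824*b^2 - 9.6*b - 12.6824)/(2.0736*b^2 - 14.4*b + 25.0)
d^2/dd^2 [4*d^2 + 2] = 8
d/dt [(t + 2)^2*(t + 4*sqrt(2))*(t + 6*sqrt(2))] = 4*t^3 + 12*t^2 + 30*sqrt(2)*t^2 + 104*t + 80*sqrt(2)*t + 40*sqrt(2) + 192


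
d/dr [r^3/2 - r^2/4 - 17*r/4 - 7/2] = 3*r^2/2 - r/2 - 17/4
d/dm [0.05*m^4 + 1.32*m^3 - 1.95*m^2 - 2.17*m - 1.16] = 0.2*m^3 + 3.96*m^2 - 3.9*m - 2.17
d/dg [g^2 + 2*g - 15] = 2*g + 2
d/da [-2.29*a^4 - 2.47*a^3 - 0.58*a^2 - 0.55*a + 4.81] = -9.16*a^3 - 7.41*a^2 - 1.16*a - 0.55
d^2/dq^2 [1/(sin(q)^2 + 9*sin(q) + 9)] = (-4*sin(q)^4 - 27*sin(q)^3 - 39*sin(q)^2 + 135*sin(q) + 144)/(sin(q)^2 + 9*sin(q) + 9)^3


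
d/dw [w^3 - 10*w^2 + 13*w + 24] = 3*w^2 - 20*w + 13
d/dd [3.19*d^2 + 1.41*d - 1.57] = 6.38*d + 1.41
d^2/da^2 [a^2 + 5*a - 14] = 2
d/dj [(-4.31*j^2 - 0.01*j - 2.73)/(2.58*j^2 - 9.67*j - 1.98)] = (41.7035*j^2 + 31.1544*j - 26.3793)/(6.6564*j^4 - 49.8972*j^3 + 83.2921*j^2 + 38.2932*j + 3.9204)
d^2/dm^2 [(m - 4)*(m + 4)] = 2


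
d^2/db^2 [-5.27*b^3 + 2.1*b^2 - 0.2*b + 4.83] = 4.2 - 31.62*b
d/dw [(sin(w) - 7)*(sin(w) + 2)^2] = 3*(sin(w) - 4)*(sin(w) + 2)*cos(w)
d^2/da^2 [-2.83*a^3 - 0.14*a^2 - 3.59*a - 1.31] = -16.98*a - 0.28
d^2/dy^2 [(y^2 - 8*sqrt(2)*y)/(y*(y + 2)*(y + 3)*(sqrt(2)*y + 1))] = 2*(6*y^5 - 93*sqrt(2)*y^4 + 30*y^4 - 635*sqrt(2)*y^3 - 89*y^3 - 1548*sqrt(2)*y^2 - 720*y^2 - 1650*sqrt(2)*y - 1218*y - 764*sqrt(2) - 510)/(2*sqrt(2)*y^9 + 6*y^8 + 30*sqrt(2)*y^8 + 90*y^7 + 189*sqrt(2)*y^7 + 559*y^6 + 655*sqrt(2)*y^6 + 1845*y^5 + 1395*sqrt(2)*y^5 + 1995*sqrt(2)*y^4 + 3441*y^4 + 2106*sqrt(2)*y^3 + 3545*y^3 + 1854*y^2 + 1620*sqrt(2)*y^2 + 540*y + 648*sqrt(2)*y + 216)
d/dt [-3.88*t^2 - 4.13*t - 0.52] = -7.76*t - 4.13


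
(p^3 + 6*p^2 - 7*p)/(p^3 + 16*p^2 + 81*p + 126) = p*(p - 1)/(p^2 + 9*p + 18)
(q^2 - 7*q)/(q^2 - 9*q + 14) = q/(q - 2)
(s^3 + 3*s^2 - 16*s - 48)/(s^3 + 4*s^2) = (s^2 - s - 12)/s^2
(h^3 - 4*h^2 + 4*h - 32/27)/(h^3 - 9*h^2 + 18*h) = (h^3 - 4*h^2 + 4*h - 32/27)/(h*(h^2 - 9*h + 18))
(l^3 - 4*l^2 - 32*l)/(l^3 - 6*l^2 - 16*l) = (l + 4)/(l + 2)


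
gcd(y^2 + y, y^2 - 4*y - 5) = y + 1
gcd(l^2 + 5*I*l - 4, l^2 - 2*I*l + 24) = l + 4*I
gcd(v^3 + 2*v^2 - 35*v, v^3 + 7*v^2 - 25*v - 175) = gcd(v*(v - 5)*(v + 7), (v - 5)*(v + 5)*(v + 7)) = v^2 + 2*v - 35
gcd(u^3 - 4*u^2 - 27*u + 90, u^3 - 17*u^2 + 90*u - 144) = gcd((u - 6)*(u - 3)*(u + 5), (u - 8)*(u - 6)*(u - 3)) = u^2 - 9*u + 18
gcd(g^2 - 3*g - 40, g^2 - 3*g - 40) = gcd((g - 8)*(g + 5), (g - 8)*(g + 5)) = g^2 - 3*g - 40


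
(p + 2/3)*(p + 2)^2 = p^3 + 14*p^2/3 + 20*p/3 + 8/3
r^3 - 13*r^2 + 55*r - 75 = (r - 5)^2*(r - 3)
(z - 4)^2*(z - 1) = z^3 - 9*z^2 + 24*z - 16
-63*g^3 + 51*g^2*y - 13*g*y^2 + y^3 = (-7*g + y)*(-3*g + y)^2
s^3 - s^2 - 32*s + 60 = (s - 5)*(s - 2)*(s + 6)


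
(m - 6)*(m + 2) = m^2 - 4*m - 12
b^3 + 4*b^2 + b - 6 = (b - 1)*(b + 2)*(b + 3)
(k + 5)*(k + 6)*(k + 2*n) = k^3 + 2*k^2*n + 11*k^2 + 22*k*n + 30*k + 60*n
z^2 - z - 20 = (z - 5)*(z + 4)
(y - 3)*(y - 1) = y^2 - 4*y + 3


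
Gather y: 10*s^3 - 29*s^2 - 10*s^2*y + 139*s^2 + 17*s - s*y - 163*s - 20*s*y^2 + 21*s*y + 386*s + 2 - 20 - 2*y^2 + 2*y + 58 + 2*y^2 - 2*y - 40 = 10*s^3 + 110*s^2 - 20*s*y^2 + 240*s + y*(-10*s^2 + 20*s)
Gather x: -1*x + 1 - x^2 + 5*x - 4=-x^2 + 4*x - 3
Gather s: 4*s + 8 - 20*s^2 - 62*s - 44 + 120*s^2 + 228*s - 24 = 100*s^2 + 170*s - 60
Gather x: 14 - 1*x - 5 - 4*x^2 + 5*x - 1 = -4*x^2 + 4*x + 8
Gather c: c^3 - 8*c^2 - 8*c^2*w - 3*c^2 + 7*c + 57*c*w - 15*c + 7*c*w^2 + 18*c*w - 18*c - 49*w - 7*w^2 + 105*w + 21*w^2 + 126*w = c^3 + c^2*(-8*w - 11) + c*(7*w^2 + 75*w - 26) + 14*w^2 + 182*w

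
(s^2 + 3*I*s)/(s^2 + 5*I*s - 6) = s/(s + 2*I)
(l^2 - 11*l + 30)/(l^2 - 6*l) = (l - 5)/l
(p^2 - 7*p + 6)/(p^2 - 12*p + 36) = (p - 1)/(p - 6)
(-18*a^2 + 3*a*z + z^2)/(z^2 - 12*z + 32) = (-18*a^2 + 3*a*z + z^2)/(z^2 - 12*z + 32)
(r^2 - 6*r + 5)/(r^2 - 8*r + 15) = (r - 1)/(r - 3)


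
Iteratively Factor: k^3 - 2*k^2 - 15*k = (k)*(k^2 - 2*k - 15) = k*(k + 3)*(k - 5)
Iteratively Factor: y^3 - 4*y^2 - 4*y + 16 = (y - 4)*(y^2 - 4) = (y - 4)*(y + 2)*(y - 2)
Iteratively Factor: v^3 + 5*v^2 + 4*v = (v)*(v^2 + 5*v + 4) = v*(v + 4)*(v + 1)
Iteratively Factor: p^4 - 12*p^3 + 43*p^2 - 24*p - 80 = (p - 5)*(p^3 - 7*p^2 + 8*p + 16) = (p - 5)*(p - 4)*(p^2 - 3*p - 4) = (p - 5)*(p - 4)*(p + 1)*(p - 4)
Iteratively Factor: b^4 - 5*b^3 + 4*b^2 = (b - 1)*(b^3 - 4*b^2) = b*(b - 1)*(b^2 - 4*b) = b^2*(b - 1)*(b - 4)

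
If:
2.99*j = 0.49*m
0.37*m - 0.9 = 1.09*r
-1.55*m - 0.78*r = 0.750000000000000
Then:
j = -0.01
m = -0.06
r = -0.85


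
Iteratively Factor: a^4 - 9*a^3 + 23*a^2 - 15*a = (a - 3)*(a^3 - 6*a^2 + 5*a) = a*(a - 3)*(a^2 - 6*a + 5) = a*(a - 3)*(a - 1)*(a - 5)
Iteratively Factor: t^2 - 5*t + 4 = (t - 1)*(t - 4)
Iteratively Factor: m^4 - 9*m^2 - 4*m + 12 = (m + 2)*(m^3 - 2*m^2 - 5*m + 6) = (m - 1)*(m + 2)*(m^2 - m - 6) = (m - 3)*(m - 1)*(m + 2)*(m + 2)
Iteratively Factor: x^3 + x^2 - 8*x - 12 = (x + 2)*(x^2 - x - 6) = (x - 3)*(x + 2)*(x + 2)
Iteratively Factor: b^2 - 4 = (b - 2)*(b + 2)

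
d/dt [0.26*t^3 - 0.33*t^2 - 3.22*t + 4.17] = 0.78*t^2 - 0.66*t - 3.22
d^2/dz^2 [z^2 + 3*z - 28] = 2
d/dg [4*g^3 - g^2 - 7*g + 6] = 12*g^2 - 2*g - 7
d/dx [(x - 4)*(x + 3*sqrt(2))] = 2*x - 4 + 3*sqrt(2)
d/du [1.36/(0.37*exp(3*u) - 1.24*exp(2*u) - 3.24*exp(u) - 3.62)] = (-1.5096*exp(2*u) + 3.3728*exp(u) + 4.4064)*exp(u)/(-0.37*exp(3*u) + 1.24*exp(2*u) + 3.24*exp(u) + 3.62)^2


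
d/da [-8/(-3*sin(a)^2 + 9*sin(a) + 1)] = 24*(3 - 2*sin(a))*cos(a)/(-3*sin(a)^2 + 9*sin(a) + 1)^2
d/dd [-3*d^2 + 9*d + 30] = 9 - 6*d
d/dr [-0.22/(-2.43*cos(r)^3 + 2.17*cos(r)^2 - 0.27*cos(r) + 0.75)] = (1.6038*cos(r)^2 - 0.9548*cos(r) + 0.0594)*sin(r)/(2.43*cos(r)^3 - 2.17*cos(r)^2 + 0.27*cos(r) - 0.75)^2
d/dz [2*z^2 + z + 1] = 4*z + 1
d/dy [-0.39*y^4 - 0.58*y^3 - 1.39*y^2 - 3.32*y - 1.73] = -1.56*y^3 - 1.74*y^2 - 2.78*y - 3.32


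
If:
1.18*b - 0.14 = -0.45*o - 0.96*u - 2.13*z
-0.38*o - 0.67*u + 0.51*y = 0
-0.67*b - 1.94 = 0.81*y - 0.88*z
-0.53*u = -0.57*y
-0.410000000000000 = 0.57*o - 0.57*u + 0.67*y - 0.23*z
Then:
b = -2.24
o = -0.35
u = 0.67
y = 0.63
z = 1.08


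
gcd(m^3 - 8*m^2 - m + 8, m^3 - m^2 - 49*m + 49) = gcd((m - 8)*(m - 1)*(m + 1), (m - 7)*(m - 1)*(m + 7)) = m - 1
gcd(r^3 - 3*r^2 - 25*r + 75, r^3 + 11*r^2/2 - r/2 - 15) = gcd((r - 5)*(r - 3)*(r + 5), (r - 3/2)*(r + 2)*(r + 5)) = r + 5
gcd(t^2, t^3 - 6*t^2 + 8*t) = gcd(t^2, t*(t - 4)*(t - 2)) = t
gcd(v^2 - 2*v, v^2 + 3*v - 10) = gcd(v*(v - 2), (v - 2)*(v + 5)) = v - 2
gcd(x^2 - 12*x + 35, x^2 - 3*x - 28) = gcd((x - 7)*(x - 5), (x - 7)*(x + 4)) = x - 7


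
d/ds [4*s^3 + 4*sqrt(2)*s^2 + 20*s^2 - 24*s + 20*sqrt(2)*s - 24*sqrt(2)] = 12*s^2 + 8*sqrt(2)*s + 40*s - 24 + 20*sqrt(2)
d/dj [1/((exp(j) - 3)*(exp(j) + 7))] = 2*(-exp(j) - 2)*exp(j)/(exp(4*j) + 8*exp(3*j) - 26*exp(2*j) - 168*exp(j) + 441)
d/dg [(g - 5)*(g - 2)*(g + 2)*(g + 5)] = 4*g^3 - 58*g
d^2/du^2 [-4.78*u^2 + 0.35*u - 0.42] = -9.56000000000000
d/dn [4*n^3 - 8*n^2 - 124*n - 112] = 12*n^2 - 16*n - 124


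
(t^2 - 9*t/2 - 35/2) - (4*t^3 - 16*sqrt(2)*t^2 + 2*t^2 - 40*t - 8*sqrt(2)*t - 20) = -4*t^3 - t^2 + 16*sqrt(2)*t^2 + 8*sqrt(2)*t + 71*t/2 + 5/2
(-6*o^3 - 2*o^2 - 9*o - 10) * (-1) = 6*o^3 + 2*o^2 + 9*o + 10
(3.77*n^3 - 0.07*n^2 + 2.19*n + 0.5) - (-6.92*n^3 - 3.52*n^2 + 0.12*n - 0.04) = 10.69*n^3 + 3.45*n^2 + 2.07*n + 0.54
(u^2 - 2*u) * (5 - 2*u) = -2*u^3 + 9*u^2 - 10*u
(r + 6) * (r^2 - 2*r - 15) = r^3 + 4*r^2 - 27*r - 90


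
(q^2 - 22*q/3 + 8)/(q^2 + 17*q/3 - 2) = (3*q^2 - 22*q + 24)/(3*q^2 + 17*q - 6)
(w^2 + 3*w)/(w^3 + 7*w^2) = (w + 3)/(w*(w + 7))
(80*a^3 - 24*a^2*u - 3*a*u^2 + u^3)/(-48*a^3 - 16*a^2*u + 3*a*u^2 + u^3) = (-20*a^2 + a*u + u^2)/(12*a^2 + 7*a*u + u^2)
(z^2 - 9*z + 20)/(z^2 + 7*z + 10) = (z^2 - 9*z + 20)/(z^2 + 7*z + 10)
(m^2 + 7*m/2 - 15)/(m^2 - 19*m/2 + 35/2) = (m + 6)/(m - 7)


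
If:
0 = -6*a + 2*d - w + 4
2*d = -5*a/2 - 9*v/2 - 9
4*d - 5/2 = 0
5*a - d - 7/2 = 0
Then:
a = 33/40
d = 5/8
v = -197/72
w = 3/10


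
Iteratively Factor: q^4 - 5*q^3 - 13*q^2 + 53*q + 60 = (q - 4)*(q^3 - q^2 - 17*q - 15) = (q - 4)*(q + 3)*(q^2 - 4*q - 5) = (q - 5)*(q - 4)*(q + 3)*(q + 1)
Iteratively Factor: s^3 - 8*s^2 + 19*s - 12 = (s - 4)*(s^2 - 4*s + 3) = (s - 4)*(s - 1)*(s - 3)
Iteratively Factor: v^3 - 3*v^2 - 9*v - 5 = (v + 1)*(v^2 - 4*v - 5) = (v - 5)*(v + 1)*(v + 1)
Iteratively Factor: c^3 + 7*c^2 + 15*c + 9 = (c + 1)*(c^2 + 6*c + 9) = (c + 1)*(c + 3)*(c + 3)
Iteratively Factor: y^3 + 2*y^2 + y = (y + 1)*(y^2 + y) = (y + 1)^2*(y)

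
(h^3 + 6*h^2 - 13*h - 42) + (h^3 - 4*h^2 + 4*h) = 2*h^3 + 2*h^2 - 9*h - 42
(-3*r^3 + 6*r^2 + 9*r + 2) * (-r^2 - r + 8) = 3*r^5 - 3*r^4 - 39*r^3 + 37*r^2 + 70*r + 16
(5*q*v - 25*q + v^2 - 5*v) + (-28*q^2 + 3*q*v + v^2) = -28*q^2 + 8*q*v - 25*q + 2*v^2 - 5*v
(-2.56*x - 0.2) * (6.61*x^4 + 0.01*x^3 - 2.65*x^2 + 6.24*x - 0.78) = -16.9216*x^5 - 1.3476*x^4 + 6.782*x^3 - 15.4444*x^2 + 0.7488*x + 0.156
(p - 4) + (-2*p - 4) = -p - 8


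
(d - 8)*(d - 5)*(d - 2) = d^3 - 15*d^2 + 66*d - 80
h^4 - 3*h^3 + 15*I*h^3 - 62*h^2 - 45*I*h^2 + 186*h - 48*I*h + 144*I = (h - 3)*(h + I)*(h + 6*I)*(h + 8*I)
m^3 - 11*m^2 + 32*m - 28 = (m - 7)*(m - 2)^2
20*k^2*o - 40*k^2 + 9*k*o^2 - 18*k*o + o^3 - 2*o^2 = (4*k + o)*(5*k + o)*(o - 2)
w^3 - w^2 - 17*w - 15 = (w - 5)*(w + 1)*(w + 3)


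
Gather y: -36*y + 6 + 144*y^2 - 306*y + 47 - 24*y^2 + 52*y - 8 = 120*y^2 - 290*y + 45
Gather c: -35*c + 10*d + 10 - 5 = -35*c + 10*d + 5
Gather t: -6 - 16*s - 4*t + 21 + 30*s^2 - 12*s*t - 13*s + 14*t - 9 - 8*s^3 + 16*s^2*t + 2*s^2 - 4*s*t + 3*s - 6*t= -8*s^3 + 32*s^2 - 26*s + t*(16*s^2 - 16*s + 4) + 6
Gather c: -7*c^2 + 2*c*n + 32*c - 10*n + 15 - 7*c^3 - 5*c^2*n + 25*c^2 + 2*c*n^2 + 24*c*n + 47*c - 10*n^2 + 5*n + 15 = -7*c^3 + c^2*(18 - 5*n) + c*(2*n^2 + 26*n + 79) - 10*n^2 - 5*n + 30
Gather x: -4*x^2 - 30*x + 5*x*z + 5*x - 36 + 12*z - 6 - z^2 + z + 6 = -4*x^2 + x*(5*z - 25) - z^2 + 13*z - 36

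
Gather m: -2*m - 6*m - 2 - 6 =-8*m - 8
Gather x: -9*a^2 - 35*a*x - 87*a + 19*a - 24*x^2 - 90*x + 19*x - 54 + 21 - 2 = -9*a^2 - 68*a - 24*x^2 + x*(-35*a - 71) - 35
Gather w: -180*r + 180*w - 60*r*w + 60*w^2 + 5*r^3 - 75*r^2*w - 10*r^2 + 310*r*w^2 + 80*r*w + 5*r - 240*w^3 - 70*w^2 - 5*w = 5*r^3 - 10*r^2 - 175*r - 240*w^3 + w^2*(310*r - 10) + w*(-75*r^2 + 20*r + 175)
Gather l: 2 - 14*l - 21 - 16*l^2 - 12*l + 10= -16*l^2 - 26*l - 9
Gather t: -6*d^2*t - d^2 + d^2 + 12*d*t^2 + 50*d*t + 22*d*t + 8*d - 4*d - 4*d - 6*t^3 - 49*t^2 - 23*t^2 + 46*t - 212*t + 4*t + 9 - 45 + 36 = -6*t^3 + t^2*(12*d - 72) + t*(-6*d^2 + 72*d - 162)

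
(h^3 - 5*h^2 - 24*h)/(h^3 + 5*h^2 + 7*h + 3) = h*(h - 8)/(h^2 + 2*h + 1)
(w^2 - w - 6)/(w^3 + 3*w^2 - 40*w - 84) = (w - 3)/(w^2 + w - 42)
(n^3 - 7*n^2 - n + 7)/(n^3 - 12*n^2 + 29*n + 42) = (n - 1)/(n - 6)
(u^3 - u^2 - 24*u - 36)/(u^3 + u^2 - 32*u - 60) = (u + 3)/(u + 5)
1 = 1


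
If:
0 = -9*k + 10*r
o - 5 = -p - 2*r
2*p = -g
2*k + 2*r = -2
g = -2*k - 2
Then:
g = -18/19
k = -10/19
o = 104/19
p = 9/19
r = -9/19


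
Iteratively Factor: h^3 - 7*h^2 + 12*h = (h)*(h^2 - 7*h + 12) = h*(h - 4)*(h - 3)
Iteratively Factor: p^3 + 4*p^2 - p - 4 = (p + 4)*(p^2 - 1) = (p + 1)*(p + 4)*(p - 1)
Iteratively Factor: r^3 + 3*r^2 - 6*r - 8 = (r - 2)*(r^2 + 5*r + 4) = (r - 2)*(r + 4)*(r + 1)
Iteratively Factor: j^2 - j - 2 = (j + 1)*(j - 2)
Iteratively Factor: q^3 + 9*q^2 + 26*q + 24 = (q + 2)*(q^2 + 7*q + 12) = (q + 2)*(q + 3)*(q + 4)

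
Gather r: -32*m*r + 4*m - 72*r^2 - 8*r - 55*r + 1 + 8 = 4*m - 72*r^2 + r*(-32*m - 63) + 9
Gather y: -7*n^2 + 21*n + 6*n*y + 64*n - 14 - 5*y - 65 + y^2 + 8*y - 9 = -7*n^2 + 85*n + y^2 + y*(6*n + 3) - 88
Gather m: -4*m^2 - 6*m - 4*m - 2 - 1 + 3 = -4*m^2 - 10*m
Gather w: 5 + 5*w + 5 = 5*w + 10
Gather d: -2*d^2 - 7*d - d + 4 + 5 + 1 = -2*d^2 - 8*d + 10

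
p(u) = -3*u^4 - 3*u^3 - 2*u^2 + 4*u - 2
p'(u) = -12*u^3 - 9*u^2 - 4*u + 4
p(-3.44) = -337.41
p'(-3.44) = 399.75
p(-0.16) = -2.68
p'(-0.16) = 4.46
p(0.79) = -2.74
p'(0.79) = -10.69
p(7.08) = -8676.59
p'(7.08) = -4734.20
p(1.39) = -19.56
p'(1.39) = -51.18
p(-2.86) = -160.34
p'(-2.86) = 222.55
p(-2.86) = -160.34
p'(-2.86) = 222.55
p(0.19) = -1.34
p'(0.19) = 2.83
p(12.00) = -67634.00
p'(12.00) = -22076.00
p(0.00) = -2.00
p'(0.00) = 4.00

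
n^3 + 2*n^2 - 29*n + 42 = (n - 3)*(n - 2)*(n + 7)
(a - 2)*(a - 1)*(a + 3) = a^3 - 7*a + 6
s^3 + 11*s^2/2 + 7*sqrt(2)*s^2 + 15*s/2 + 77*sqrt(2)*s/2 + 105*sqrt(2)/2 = (s + 5/2)*(s + 3)*(s + 7*sqrt(2))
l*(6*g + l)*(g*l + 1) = 6*g^2*l^2 + g*l^3 + 6*g*l + l^2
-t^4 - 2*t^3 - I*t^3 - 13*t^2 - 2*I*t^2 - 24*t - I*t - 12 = (t - 3*I)*(t + 4*I)*(I*t + I)^2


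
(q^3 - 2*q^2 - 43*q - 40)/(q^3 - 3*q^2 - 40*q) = (q + 1)/q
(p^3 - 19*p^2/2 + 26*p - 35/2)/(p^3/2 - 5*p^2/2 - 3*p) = (-2*p^3 + 19*p^2 - 52*p + 35)/(p*(-p^2 + 5*p + 6))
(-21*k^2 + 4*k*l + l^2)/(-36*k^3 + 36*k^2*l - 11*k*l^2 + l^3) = (7*k + l)/(12*k^2 - 8*k*l + l^2)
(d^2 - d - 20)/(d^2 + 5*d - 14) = (d^2 - d - 20)/(d^2 + 5*d - 14)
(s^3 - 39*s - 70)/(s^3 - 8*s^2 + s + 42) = (s + 5)/(s - 3)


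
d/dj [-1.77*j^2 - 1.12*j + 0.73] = -3.54*j - 1.12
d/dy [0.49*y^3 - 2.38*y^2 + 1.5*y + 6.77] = 1.47*y^2 - 4.76*y + 1.5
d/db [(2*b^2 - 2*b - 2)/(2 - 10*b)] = (-5*b^2 + 2*b - 6)/(25*b^2 - 10*b + 1)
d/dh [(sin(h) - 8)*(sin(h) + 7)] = sin(2*h) - cos(h)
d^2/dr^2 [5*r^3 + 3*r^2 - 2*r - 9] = 30*r + 6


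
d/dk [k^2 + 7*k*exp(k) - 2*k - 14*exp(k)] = 7*k*exp(k) + 2*k - 7*exp(k) - 2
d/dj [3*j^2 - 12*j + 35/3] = 6*j - 12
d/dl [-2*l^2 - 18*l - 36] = -4*l - 18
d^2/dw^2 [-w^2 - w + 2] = -2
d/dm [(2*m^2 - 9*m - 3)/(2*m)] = 1 + 3/(2*m^2)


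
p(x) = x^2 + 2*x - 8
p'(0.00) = 2.00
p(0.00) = -8.00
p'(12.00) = 26.00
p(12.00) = 160.00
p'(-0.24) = 1.52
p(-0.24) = -8.42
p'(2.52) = 7.04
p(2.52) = 3.39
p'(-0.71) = 0.58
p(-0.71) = -8.92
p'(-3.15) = -4.30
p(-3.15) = -4.38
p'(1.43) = 4.86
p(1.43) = -3.10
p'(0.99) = 3.98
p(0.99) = -5.04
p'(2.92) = 7.84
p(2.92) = 6.37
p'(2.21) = 6.42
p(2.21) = 1.30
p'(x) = 2*x + 2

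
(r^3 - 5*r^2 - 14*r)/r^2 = r - 5 - 14/r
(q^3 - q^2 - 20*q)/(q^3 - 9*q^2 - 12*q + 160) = q/(q - 8)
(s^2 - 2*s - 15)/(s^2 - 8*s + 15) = (s + 3)/(s - 3)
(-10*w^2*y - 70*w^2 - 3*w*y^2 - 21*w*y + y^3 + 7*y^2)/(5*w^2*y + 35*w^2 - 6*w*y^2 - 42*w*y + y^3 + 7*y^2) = (2*w + y)/(-w + y)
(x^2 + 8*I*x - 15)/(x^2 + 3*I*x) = (x + 5*I)/x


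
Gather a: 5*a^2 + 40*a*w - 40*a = 5*a^2 + a*(40*w - 40)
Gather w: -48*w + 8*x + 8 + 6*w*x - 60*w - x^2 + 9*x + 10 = w*(6*x - 108) - x^2 + 17*x + 18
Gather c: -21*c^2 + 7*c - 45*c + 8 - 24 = -21*c^2 - 38*c - 16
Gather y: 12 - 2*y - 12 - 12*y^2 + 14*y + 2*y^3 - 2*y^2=2*y^3 - 14*y^2 + 12*y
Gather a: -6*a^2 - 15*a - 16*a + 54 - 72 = -6*a^2 - 31*a - 18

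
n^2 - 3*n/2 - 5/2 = (n - 5/2)*(n + 1)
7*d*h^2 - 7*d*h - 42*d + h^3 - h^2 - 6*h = (7*d + h)*(h - 3)*(h + 2)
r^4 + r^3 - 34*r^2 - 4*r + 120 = (r - 5)*(r - 2)*(r + 2)*(r + 6)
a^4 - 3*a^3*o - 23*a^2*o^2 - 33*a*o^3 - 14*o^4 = (a - 7*o)*(a + o)^2*(a + 2*o)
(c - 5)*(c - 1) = c^2 - 6*c + 5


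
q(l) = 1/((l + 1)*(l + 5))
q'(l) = -1/((l + 1)*(l + 5)^2) - 1/((l + 1)^2*(l + 5))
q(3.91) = 0.02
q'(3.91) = -0.01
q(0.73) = 0.10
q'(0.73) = -0.08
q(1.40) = 0.07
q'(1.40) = -0.04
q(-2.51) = -0.27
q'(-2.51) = -0.07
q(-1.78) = -0.40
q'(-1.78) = -0.39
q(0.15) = 0.17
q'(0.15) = -0.18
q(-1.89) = -0.36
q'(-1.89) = -0.29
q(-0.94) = 4.11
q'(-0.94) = -69.43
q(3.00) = 0.03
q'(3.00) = -0.01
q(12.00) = 0.00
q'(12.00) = 0.00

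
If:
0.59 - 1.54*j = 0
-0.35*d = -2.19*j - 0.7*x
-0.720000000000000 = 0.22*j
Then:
No Solution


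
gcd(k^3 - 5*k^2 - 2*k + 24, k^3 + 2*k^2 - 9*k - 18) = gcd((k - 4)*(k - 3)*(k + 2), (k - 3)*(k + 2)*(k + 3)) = k^2 - k - 6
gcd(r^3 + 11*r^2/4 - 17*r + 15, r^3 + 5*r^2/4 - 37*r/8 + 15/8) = r - 5/4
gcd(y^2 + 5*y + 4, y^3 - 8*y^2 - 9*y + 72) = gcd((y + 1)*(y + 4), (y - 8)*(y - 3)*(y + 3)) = 1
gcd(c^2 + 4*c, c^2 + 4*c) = c^2 + 4*c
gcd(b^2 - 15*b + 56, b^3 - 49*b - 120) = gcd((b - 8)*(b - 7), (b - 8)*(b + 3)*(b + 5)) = b - 8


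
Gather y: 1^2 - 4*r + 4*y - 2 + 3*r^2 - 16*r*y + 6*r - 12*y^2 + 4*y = 3*r^2 + 2*r - 12*y^2 + y*(8 - 16*r) - 1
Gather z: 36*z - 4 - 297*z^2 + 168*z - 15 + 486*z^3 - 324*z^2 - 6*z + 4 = 486*z^3 - 621*z^2 + 198*z - 15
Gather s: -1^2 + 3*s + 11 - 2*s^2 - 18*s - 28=-2*s^2 - 15*s - 18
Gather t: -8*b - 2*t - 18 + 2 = -8*b - 2*t - 16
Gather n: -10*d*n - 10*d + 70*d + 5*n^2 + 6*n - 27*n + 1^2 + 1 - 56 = 60*d + 5*n^2 + n*(-10*d - 21) - 54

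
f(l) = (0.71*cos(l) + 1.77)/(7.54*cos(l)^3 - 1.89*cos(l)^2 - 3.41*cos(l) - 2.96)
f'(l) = (0.71*cos(l) + 1.77)*(22.62*sin(l)*cos(l)^2 - 3.78*sin(l)*cos(l) - 3.41*sin(l))/(7.54*cos(l)^3 - 1.89*cos(l)^2 - 3.41*cos(l) - 2.96)^2 - 0.71*sin(l)/(7.54*cos(l)^3 - 1.89*cos(l)^2 - 3.41*cos(l) - 2.96)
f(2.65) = -0.17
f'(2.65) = 0.27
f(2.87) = -0.13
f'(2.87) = 0.12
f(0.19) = -2.49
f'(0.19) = 7.11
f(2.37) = -0.30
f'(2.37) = 0.64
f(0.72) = -0.68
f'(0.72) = 1.00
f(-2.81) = -0.14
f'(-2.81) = -0.15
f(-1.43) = -0.54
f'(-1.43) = 0.34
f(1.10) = -0.50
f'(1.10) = 0.10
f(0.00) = -3.44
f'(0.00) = 0.00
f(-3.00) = -0.12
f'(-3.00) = -0.06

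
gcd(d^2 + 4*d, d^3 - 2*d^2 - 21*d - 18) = 1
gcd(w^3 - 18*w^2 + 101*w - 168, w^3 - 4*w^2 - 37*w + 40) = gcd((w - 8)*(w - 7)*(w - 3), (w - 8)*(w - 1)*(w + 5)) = w - 8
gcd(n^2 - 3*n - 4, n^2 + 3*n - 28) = n - 4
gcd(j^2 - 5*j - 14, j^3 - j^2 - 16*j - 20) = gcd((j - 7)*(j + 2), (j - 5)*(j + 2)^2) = j + 2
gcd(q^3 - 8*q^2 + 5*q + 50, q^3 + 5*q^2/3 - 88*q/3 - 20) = q - 5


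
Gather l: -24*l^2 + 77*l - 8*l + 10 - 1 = -24*l^2 + 69*l + 9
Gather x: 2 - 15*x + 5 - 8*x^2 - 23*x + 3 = -8*x^2 - 38*x + 10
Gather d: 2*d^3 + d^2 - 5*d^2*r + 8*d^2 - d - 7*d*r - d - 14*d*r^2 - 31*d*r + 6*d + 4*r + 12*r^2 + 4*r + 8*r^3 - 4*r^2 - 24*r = 2*d^3 + d^2*(9 - 5*r) + d*(-14*r^2 - 38*r + 4) + 8*r^3 + 8*r^2 - 16*r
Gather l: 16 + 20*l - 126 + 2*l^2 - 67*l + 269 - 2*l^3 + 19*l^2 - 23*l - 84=-2*l^3 + 21*l^2 - 70*l + 75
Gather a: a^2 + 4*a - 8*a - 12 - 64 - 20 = a^2 - 4*a - 96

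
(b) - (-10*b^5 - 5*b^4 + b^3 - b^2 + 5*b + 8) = 10*b^5 + 5*b^4 - b^3 + b^2 - 4*b - 8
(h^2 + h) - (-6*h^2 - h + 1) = 7*h^2 + 2*h - 1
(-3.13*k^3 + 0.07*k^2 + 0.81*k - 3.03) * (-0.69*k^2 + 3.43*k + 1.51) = 2.1597*k^5 - 10.7842*k^4 - 5.0451*k^3 + 4.9747*k^2 - 9.1698*k - 4.5753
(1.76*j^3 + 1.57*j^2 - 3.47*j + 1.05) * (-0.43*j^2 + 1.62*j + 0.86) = -0.7568*j^5 + 2.1761*j^4 + 5.5491*j^3 - 4.7227*j^2 - 1.2832*j + 0.903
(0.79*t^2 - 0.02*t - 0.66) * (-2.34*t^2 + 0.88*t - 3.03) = -1.8486*t^4 + 0.742*t^3 - 0.8669*t^2 - 0.5202*t + 1.9998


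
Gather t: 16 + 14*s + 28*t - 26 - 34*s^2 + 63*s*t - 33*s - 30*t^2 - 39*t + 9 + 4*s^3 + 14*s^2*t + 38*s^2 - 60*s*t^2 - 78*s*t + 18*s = 4*s^3 + 4*s^2 - s + t^2*(-60*s - 30) + t*(14*s^2 - 15*s - 11) - 1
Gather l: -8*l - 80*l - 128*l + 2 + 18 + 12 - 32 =-216*l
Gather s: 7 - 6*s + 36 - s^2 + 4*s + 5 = -s^2 - 2*s + 48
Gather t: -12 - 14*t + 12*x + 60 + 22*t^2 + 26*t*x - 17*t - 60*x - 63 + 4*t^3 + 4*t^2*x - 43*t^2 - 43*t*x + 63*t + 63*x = 4*t^3 + t^2*(4*x - 21) + t*(32 - 17*x) + 15*x - 15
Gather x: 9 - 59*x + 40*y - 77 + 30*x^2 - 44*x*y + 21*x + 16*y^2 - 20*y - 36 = 30*x^2 + x*(-44*y - 38) + 16*y^2 + 20*y - 104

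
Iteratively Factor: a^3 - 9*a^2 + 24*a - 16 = (a - 4)*(a^2 - 5*a + 4) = (a - 4)^2*(a - 1)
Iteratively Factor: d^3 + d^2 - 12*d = (d + 4)*(d^2 - 3*d) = d*(d + 4)*(d - 3)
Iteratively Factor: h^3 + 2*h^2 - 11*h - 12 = (h - 3)*(h^2 + 5*h + 4) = (h - 3)*(h + 4)*(h + 1)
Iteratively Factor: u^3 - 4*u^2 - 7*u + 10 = (u - 1)*(u^2 - 3*u - 10) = (u - 1)*(u + 2)*(u - 5)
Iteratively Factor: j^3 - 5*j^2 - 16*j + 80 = (j - 5)*(j^2 - 16) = (j - 5)*(j + 4)*(j - 4)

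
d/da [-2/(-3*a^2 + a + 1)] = 2*(1 - 6*a)/(-3*a^2 + a + 1)^2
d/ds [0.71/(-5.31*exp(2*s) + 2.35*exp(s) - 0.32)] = (7.5402*exp(s) - 1.6685)*exp(s)/(5.31*exp(2*s) - 2.35*exp(s) + 0.32)^2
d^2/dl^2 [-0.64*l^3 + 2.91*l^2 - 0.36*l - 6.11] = 5.82 - 3.84*l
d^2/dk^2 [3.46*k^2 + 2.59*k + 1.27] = 6.92000000000000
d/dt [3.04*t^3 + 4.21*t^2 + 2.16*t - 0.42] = 9.12*t^2 + 8.42*t + 2.16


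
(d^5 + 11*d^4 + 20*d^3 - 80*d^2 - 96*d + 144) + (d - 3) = d^5 + 11*d^4 + 20*d^3 - 80*d^2 - 95*d + 141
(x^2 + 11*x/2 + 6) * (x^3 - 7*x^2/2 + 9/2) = x^5 + 2*x^4 - 53*x^3/4 - 33*x^2/2 + 99*x/4 + 27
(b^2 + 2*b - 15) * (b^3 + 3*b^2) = b^5 + 5*b^4 - 9*b^3 - 45*b^2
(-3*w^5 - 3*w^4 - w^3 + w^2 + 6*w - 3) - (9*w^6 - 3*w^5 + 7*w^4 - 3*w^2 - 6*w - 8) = -9*w^6 - 10*w^4 - w^3 + 4*w^2 + 12*w + 5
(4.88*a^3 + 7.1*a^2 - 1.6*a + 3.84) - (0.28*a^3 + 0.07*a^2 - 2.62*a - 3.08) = 4.6*a^3 + 7.03*a^2 + 1.02*a + 6.92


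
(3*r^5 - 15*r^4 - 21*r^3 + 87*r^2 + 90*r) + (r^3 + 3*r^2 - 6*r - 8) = 3*r^5 - 15*r^4 - 20*r^3 + 90*r^2 + 84*r - 8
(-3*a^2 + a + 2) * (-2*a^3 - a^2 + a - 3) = 6*a^5 + a^4 - 8*a^3 + 8*a^2 - a - 6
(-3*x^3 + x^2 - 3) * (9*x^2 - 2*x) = -27*x^5 + 15*x^4 - 2*x^3 - 27*x^2 + 6*x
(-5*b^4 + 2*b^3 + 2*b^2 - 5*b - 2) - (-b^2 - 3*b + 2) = -5*b^4 + 2*b^3 + 3*b^2 - 2*b - 4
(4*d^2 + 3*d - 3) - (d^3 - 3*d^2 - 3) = -d^3 + 7*d^2 + 3*d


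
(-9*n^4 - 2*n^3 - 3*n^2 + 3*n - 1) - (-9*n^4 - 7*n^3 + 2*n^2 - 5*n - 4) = 5*n^3 - 5*n^2 + 8*n + 3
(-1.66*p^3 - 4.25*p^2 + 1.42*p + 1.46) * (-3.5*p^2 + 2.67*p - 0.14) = 5.81*p^5 + 10.4428*p^4 - 16.0851*p^3 - 0.723599999999999*p^2 + 3.6994*p - 0.2044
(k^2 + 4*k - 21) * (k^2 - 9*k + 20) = k^4 - 5*k^3 - 37*k^2 + 269*k - 420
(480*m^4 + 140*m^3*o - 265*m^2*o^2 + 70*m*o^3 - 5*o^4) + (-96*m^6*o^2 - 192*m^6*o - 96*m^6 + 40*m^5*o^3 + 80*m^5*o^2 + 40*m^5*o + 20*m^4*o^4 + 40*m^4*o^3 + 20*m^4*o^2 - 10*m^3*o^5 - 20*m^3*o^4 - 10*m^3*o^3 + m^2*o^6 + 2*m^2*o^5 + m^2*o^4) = -96*m^6*o^2 - 192*m^6*o - 96*m^6 + 40*m^5*o^3 + 80*m^5*o^2 + 40*m^5*o + 20*m^4*o^4 + 40*m^4*o^3 + 20*m^4*o^2 + 480*m^4 - 10*m^3*o^5 - 20*m^3*o^4 - 10*m^3*o^3 + 140*m^3*o + m^2*o^6 + 2*m^2*o^5 + m^2*o^4 - 265*m^2*o^2 + 70*m*o^3 - 5*o^4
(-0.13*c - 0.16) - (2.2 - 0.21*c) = 0.08*c - 2.36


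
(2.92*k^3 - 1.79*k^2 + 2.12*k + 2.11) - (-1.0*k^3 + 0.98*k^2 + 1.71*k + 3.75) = 3.92*k^3 - 2.77*k^2 + 0.41*k - 1.64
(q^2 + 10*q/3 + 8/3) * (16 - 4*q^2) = -4*q^4 - 40*q^3/3 + 16*q^2/3 + 160*q/3 + 128/3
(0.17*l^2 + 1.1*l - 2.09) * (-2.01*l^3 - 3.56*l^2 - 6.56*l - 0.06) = -0.3417*l^5 - 2.8162*l^4 - 0.830300000000001*l^3 + 0.214199999999999*l^2 + 13.6444*l + 0.1254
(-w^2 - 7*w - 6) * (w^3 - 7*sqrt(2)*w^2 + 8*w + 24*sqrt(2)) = -w^5 - 7*w^4 + 7*sqrt(2)*w^4 - 14*w^3 + 49*sqrt(2)*w^3 - 56*w^2 + 18*sqrt(2)*w^2 - 168*sqrt(2)*w - 48*w - 144*sqrt(2)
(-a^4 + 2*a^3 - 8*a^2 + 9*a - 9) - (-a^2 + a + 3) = -a^4 + 2*a^3 - 7*a^2 + 8*a - 12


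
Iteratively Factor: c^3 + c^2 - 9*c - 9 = (c + 1)*(c^2 - 9) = (c + 1)*(c + 3)*(c - 3)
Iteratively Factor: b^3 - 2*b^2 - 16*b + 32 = (b - 4)*(b^2 + 2*b - 8) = (b - 4)*(b + 4)*(b - 2)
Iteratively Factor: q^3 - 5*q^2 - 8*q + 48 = (q - 4)*(q^2 - q - 12) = (q - 4)*(q + 3)*(q - 4)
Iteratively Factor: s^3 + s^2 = (s)*(s^2 + s) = s^2*(s + 1)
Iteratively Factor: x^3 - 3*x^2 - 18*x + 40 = (x - 5)*(x^2 + 2*x - 8) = (x - 5)*(x + 4)*(x - 2)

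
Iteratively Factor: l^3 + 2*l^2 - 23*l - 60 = (l + 4)*(l^2 - 2*l - 15) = (l + 3)*(l + 4)*(l - 5)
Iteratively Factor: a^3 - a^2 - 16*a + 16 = (a - 4)*(a^2 + 3*a - 4) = (a - 4)*(a + 4)*(a - 1)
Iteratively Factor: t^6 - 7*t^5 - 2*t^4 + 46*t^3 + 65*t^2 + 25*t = (t + 1)*(t^5 - 8*t^4 + 6*t^3 + 40*t^2 + 25*t) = (t - 5)*(t + 1)*(t^4 - 3*t^3 - 9*t^2 - 5*t) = (t - 5)^2*(t + 1)*(t^3 + 2*t^2 + t) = (t - 5)^2*(t + 1)^2*(t^2 + t) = (t - 5)^2*(t + 1)^3*(t)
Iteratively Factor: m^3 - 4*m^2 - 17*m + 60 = (m + 4)*(m^2 - 8*m + 15) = (m - 3)*(m + 4)*(m - 5)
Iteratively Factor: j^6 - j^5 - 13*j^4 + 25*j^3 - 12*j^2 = (j + 4)*(j^5 - 5*j^4 + 7*j^3 - 3*j^2) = j*(j + 4)*(j^4 - 5*j^3 + 7*j^2 - 3*j) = j^2*(j + 4)*(j^3 - 5*j^2 + 7*j - 3) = j^2*(j - 1)*(j + 4)*(j^2 - 4*j + 3) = j^2*(j - 3)*(j - 1)*(j + 4)*(j - 1)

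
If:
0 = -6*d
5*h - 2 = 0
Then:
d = 0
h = 2/5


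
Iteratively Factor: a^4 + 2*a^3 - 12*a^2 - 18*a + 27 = (a + 3)*(a^3 - a^2 - 9*a + 9) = (a - 1)*(a + 3)*(a^2 - 9) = (a - 3)*(a - 1)*(a + 3)*(a + 3)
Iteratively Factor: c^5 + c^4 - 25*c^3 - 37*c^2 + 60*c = (c + 3)*(c^4 - 2*c^3 - 19*c^2 + 20*c) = c*(c + 3)*(c^3 - 2*c^2 - 19*c + 20) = c*(c - 1)*(c + 3)*(c^2 - c - 20) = c*(c - 1)*(c + 3)*(c + 4)*(c - 5)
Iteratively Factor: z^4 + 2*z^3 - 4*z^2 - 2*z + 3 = (z + 1)*(z^3 + z^2 - 5*z + 3) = (z + 1)*(z + 3)*(z^2 - 2*z + 1) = (z - 1)*(z + 1)*(z + 3)*(z - 1)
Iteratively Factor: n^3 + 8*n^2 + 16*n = (n)*(n^2 + 8*n + 16) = n*(n + 4)*(n + 4)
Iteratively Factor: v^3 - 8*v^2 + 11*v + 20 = (v - 5)*(v^2 - 3*v - 4) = (v - 5)*(v - 4)*(v + 1)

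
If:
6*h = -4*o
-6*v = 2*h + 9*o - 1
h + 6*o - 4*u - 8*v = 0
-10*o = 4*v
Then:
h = 1/11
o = -3/22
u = -19/22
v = 15/44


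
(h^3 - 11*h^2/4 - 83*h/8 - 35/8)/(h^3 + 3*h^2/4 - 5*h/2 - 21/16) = 2*(h - 5)/(2*h - 3)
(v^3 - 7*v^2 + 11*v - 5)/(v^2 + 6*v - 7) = (v^2 - 6*v + 5)/(v + 7)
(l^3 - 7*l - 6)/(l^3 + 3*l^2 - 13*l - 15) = (l + 2)/(l + 5)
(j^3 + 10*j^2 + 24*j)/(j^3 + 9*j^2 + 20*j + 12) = j*(j + 4)/(j^2 + 3*j + 2)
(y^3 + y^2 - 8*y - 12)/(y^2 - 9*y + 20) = (y^3 + y^2 - 8*y - 12)/(y^2 - 9*y + 20)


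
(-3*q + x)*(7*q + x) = -21*q^2 + 4*q*x + x^2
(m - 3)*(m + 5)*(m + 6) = m^3 + 8*m^2 - 3*m - 90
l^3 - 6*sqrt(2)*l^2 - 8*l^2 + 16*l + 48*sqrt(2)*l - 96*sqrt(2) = (l - 4)^2*(l - 6*sqrt(2))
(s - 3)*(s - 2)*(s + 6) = s^3 + s^2 - 24*s + 36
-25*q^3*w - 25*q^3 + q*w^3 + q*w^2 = (-5*q + w)*(5*q + w)*(q*w + q)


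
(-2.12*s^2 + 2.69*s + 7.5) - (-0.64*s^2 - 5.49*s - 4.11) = -1.48*s^2 + 8.18*s + 11.61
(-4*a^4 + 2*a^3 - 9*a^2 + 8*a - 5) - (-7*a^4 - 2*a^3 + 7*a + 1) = 3*a^4 + 4*a^3 - 9*a^2 + a - 6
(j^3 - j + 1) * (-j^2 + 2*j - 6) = -j^5 + 2*j^4 - 5*j^3 - 3*j^2 + 8*j - 6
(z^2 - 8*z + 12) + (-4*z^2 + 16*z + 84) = -3*z^2 + 8*z + 96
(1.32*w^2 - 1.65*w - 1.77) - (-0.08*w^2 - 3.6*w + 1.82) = 1.4*w^2 + 1.95*w - 3.59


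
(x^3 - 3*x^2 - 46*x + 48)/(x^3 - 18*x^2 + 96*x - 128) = (x^2 + 5*x - 6)/(x^2 - 10*x + 16)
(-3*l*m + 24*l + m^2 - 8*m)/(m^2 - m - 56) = (-3*l + m)/(m + 7)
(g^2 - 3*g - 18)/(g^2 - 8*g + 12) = (g + 3)/(g - 2)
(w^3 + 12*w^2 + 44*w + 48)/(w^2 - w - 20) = (w^2 + 8*w + 12)/(w - 5)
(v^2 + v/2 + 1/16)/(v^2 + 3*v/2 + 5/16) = (4*v + 1)/(4*v + 5)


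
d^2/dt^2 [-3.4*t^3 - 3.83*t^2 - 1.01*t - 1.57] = -20.4*t - 7.66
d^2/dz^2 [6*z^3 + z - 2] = 36*z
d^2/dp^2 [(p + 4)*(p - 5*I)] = 2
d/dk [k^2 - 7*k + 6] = 2*k - 7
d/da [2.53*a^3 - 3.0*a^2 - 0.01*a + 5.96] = 7.59*a^2 - 6.0*a - 0.01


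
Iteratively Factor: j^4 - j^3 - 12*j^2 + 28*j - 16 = (j + 4)*(j^3 - 5*j^2 + 8*j - 4) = (j - 1)*(j + 4)*(j^2 - 4*j + 4) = (j - 2)*(j - 1)*(j + 4)*(j - 2)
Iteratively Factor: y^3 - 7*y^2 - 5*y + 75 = (y + 3)*(y^2 - 10*y + 25) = (y - 5)*(y + 3)*(y - 5)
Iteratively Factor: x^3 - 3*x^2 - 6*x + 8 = (x - 1)*(x^2 - 2*x - 8) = (x - 4)*(x - 1)*(x + 2)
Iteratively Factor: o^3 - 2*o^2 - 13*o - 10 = (o + 2)*(o^2 - 4*o - 5) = (o + 1)*(o + 2)*(o - 5)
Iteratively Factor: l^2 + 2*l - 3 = (l - 1)*(l + 3)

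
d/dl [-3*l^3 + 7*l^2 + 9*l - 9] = -9*l^2 + 14*l + 9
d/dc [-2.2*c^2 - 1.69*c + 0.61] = -4.4*c - 1.69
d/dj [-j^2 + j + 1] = 1 - 2*j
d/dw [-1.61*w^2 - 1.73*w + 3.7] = -3.22*w - 1.73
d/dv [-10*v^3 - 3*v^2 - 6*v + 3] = -30*v^2 - 6*v - 6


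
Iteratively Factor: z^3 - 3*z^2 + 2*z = (z - 1)*(z^2 - 2*z) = (z - 2)*(z - 1)*(z)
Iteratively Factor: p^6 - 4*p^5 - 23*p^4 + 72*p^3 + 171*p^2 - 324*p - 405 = (p + 3)*(p^5 - 7*p^4 - 2*p^3 + 78*p^2 - 63*p - 135) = (p - 3)*(p + 3)*(p^4 - 4*p^3 - 14*p^2 + 36*p + 45) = (p - 3)^2*(p + 3)*(p^3 - p^2 - 17*p - 15) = (p - 3)^2*(p + 3)^2*(p^2 - 4*p - 5) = (p - 3)^2*(p + 1)*(p + 3)^2*(p - 5)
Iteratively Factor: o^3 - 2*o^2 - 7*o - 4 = (o - 4)*(o^2 + 2*o + 1) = (o - 4)*(o + 1)*(o + 1)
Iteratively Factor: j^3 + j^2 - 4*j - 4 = (j - 2)*(j^2 + 3*j + 2) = (j - 2)*(j + 2)*(j + 1)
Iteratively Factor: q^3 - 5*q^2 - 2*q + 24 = (q - 3)*(q^2 - 2*q - 8) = (q - 4)*(q - 3)*(q + 2)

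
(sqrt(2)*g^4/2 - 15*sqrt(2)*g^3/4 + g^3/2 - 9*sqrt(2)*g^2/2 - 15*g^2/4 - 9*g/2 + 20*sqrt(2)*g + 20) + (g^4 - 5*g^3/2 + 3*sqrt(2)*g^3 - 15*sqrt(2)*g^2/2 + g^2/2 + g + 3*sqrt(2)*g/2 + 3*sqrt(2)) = sqrt(2)*g^4/2 + g^4 - 2*g^3 - 3*sqrt(2)*g^3/4 - 12*sqrt(2)*g^2 - 13*g^2/4 - 7*g/2 + 43*sqrt(2)*g/2 + 3*sqrt(2) + 20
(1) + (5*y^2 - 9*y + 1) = 5*y^2 - 9*y + 2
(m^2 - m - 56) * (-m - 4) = -m^3 - 3*m^2 + 60*m + 224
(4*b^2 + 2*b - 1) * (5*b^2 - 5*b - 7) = 20*b^4 - 10*b^3 - 43*b^2 - 9*b + 7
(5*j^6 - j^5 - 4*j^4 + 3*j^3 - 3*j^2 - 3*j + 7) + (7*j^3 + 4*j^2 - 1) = 5*j^6 - j^5 - 4*j^4 + 10*j^3 + j^2 - 3*j + 6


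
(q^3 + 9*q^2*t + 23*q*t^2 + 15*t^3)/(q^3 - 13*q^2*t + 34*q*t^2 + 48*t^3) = (q^2 + 8*q*t + 15*t^2)/(q^2 - 14*q*t + 48*t^2)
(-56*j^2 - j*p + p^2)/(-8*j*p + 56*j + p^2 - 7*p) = (7*j + p)/(p - 7)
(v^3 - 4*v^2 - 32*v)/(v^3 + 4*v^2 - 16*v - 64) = v*(v - 8)/(v^2 - 16)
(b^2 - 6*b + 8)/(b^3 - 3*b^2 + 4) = (b - 4)/(b^2 - b - 2)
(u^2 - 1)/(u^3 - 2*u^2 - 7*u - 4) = (u - 1)/(u^2 - 3*u - 4)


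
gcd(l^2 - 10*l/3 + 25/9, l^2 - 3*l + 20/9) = l - 5/3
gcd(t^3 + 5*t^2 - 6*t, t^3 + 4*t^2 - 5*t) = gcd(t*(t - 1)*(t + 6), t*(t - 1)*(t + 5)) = t^2 - t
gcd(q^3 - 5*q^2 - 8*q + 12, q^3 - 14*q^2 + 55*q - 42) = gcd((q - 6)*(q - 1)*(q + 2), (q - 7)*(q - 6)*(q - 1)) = q^2 - 7*q + 6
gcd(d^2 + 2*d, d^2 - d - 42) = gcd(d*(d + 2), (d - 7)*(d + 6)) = 1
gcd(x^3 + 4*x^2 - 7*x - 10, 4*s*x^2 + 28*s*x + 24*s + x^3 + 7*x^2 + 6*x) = x + 1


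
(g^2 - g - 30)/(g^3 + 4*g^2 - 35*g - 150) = 1/(g + 5)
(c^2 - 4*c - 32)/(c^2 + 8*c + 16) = (c - 8)/(c + 4)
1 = 1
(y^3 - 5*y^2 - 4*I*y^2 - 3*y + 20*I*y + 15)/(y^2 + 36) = (y^3 - y^2*(5 + 4*I) + y*(-3 + 20*I) + 15)/(y^2 + 36)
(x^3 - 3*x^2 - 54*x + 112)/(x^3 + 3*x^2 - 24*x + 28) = (x - 8)/(x - 2)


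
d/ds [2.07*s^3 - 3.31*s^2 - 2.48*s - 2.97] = 6.21*s^2 - 6.62*s - 2.48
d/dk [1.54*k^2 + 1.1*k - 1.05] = 3.08*k + 1.1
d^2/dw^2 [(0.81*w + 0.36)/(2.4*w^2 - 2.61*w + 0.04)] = ((2.5002 - 11.664*w)*(2.4*w^2 - 2.61*w + 0.04) + (0.81*w + 0.36)*(4.8*w - 2.61)*(9.6*w - 5.22))/(2.4*w^2 - 2.61*w + 0.04)^3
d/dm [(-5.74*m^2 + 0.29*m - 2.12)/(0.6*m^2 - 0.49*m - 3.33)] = (2.6386*m^2 + 40.7724*m - 2.0045)/(0.36*m^4 - 0.588*m^3 - 3.7559*m^2 + 3.2634*m + 11.0889)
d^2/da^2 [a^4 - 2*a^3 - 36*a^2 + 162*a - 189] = 12*a^2 - 12*a - 72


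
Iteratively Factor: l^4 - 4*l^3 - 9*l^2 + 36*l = (l)*(l^3 - 4*l^2 - 9*l + 36) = l*(l + 3)*(l^2 - 7*l + 12) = l*(l - 3)*(l + 3)*(l - 4)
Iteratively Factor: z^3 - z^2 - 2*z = (z)*(z^2 - z - 2) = z*(z - 2)*(z + 1)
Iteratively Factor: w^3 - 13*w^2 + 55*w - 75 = (w - 5)*(w^2 - 8*w + 15) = (w - 5)^2*(w - 3)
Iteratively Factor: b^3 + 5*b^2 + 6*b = (b)*(b^2 + 5*b + 6) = b*(b + 2)*(b + 3)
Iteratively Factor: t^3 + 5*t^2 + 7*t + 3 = (t + 1)*(t^2 + 4*t + 3) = (t + 1)^2*(t + 3)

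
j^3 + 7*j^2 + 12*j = j*(j + 3)*(j + 4)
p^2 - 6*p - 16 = (p - 8)*(p + 2)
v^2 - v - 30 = (v - 6)*(v + 5)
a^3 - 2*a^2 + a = a*(a - 1)^2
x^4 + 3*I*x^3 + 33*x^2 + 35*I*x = x*(x - 5*I)*(x + I)*(x + 7*I)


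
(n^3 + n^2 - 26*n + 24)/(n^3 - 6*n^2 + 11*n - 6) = (n^2 + 2*n - 24)/(n^2 - 5*n + 6)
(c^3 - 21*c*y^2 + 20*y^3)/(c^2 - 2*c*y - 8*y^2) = (c^2 + 4*c*y - 5*y^2)/(c + 2*y)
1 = 1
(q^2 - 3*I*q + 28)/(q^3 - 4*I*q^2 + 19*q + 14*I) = (q + 4*I)/(q^2 + 3*I*q - 2)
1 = 1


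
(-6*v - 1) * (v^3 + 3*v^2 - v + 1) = -6*v^4 - 19*v^3 + 3*v^2 - 5*v - 1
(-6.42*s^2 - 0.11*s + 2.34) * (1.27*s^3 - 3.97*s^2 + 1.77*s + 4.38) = -8.1534*s^5 + 25.3477*s^4 - 7.9549*s^3 - 37.6041*s^2 + 3.66*s + 10.2492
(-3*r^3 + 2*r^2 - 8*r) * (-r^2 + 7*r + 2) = 3*r^5 - 23*r^4 + 16*r^3 - 52*r^2 - 16*r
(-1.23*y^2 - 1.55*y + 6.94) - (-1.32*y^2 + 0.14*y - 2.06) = 0.0900000000000001*y^2 - 1.69*y + 9.0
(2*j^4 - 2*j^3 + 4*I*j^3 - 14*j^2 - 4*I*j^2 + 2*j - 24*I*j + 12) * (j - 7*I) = 2*j^5 - 2*j^4 - 10*I*j^4 + 14*j^3 + 10*I*j^3 - 26*j^2 + 74*I*j^2 - 156*j - 14*I*j - 84*I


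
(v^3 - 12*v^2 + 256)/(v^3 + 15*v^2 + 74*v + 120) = (v^2 - 16*v + 64)/(v^2 + 11*v + 30)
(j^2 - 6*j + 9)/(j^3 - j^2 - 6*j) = (j - 3)/(j*(j + 2))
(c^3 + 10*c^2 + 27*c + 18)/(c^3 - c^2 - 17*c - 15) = (c + 6)/(c - 5)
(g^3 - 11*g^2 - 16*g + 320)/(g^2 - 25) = (g^2 - 16*g + 64)/(g - 5)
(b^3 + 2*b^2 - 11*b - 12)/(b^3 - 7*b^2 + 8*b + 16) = (b^2 + b - 12)/(b^2 - 8*b + 16)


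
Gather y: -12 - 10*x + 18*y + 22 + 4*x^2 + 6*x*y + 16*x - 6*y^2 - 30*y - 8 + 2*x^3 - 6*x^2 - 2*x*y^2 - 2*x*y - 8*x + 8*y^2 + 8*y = 2*x^3 - 2*x^2 - 2*x + y^2*(2 - 2*x) + y*(4*x - 4) + 2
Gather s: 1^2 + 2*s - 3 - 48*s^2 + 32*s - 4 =-48*s^2 + 34*s - 6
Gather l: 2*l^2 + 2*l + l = 2*l^2 + 3*l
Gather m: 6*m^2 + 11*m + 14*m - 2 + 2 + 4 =6*m^2 + 25*m + 4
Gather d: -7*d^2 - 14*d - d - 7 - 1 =-7*d^2 - 15*d - 8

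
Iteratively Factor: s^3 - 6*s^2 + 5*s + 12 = (s - 3)*(s^2 - 3*s - 4) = (s - 4)*(s - 3)*(s + 1)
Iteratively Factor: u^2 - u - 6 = (u + 2)*(u - 3)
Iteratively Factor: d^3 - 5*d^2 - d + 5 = (d + 1)*(d^2 - 6*d + 5) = (d - 5)*(d + 1)*(d - 1)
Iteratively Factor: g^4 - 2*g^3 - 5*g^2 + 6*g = (g - 1)*(g^3 - g^2 - 6*g) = (g - 1)*(g + 2)*(g^2 - 3*g) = (g - 3)*(g - 1)*(g + 2)*(g)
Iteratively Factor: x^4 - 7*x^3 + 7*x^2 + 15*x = (x)*(x^3 - 7*x^2 + 7*x + 15) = x*(x + 1)*(x^2 - 8*x + 15) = x*(x - 3)*(x + 1)*(x - 5)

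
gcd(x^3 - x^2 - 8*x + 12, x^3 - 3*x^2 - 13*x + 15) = x + 3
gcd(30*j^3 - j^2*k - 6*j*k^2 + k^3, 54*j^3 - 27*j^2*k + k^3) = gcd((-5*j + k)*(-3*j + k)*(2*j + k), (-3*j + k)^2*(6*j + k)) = 3*j - k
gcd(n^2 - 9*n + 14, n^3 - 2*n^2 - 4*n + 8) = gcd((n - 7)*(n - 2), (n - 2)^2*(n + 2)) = n - 2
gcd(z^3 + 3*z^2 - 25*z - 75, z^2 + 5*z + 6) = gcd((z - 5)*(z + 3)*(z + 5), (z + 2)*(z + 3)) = z + 3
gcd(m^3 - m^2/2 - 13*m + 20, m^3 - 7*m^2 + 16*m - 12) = m - 2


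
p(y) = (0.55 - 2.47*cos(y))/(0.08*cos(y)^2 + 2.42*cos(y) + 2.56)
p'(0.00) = 0.00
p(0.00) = -0.38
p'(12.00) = -0.19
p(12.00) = -0.33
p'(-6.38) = -0.03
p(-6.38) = -0.38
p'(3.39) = -21.67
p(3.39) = 10.17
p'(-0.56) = -0.18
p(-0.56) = -0.33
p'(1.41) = 0.87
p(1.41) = 0.05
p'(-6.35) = -0.02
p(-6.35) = -0.38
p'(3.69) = -12.67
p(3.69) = 4.80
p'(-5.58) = 0.25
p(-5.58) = -0.30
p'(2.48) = 9.35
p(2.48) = 3.57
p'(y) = (0.55 - 2.47*cos(y))*(0.16*sin(y)*cos(y) + 2.42*sin(y))/(0.08*cos(y)^2 + 2.42*cos(y) + 2.56)^2 + 2.47*sin(y)/(0.08*cos(y)^2 + 2.42*cos(y) + 2.56) = (-0.1976*cos(y)^2 + 0.088*cos(y) + 7.6542)*sin(y)/(0.0064*cos(y)^4 + 0.3872*cos(y)^3 + 6.266*cos(y)^2 + 12.3904*cos(y) + 6.5536)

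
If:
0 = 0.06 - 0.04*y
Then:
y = 1.50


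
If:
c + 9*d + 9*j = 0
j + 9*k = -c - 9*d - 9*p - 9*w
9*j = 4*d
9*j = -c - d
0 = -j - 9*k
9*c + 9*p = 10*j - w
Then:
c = 0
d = 0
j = 0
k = 0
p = 0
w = 0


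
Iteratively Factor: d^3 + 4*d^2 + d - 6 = (d + 3)*(d^2 + d - 2) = (d - 1)*(d + 3)*(d + 2)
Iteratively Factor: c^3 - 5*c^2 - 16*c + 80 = (c - 5)*(c^2 - 16) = (c - 5)*(c + 4)*(c - 4)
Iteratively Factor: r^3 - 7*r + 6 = (r + 3)*(r^2 - 3*r + 2) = (r - 2)*(r + 3)*(r - 1)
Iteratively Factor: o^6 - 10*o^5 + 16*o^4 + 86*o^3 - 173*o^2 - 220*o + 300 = (o - 3)*(o^5 - 7*o^4 - 5*o^3 + 71*o^2 + 40*o - 100) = (o - 3)*(o + 2)*(o^4 - 9*o^3 + 13*o^2 + 45*o - 50) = (o - 5)*(o - 3)*(o + 2)*(o^3 - 4*o^2 - 7*o + 10) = (o - 5)*(o - 3)*(o + 2)^2*(o^2 - 6*o + 5) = (o - 5)*(o - 3)*(o - 1)*(o + 2)^2*(o - 5)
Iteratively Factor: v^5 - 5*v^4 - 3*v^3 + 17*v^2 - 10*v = (v)*(v^4 - 5*v^3 - 3*v^2 + 17*v - 10) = v*(v - 1)*(v^3 - 4*v^2 - 7*v + 10) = v*(v - 1)*(v + 2)*(v^2 - 6*v + 5) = v*(v - 1)^2*(v + 2)*(v - 5)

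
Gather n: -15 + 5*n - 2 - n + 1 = 4*n - 16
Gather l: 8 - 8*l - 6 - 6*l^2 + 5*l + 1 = -6*l^2 - 3*l + 3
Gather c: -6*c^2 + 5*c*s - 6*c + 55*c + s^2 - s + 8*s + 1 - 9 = -6*c^2 + c*(5*s + 49) + s^2 + 7*s - 8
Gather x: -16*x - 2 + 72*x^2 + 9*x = 72*x^2 - 7*x - 2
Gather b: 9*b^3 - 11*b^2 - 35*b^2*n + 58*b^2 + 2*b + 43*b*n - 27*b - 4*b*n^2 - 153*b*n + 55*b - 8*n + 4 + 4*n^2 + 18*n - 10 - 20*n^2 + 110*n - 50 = 9*b^3 + b^2*(47 - 35*n) + b*(-4*n^2 - 110*n + 30) - 16*n^2 + 120*n - 56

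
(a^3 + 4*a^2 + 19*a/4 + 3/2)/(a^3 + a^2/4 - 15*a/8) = 2*(2*a^2 + 5*a + 2)/(a*(4*a - 5))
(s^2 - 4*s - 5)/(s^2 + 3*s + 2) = (s - 5)/(s + 2)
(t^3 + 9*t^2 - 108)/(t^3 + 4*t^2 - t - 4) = (t^3 + 9*t^2 - 108)/(t^3 + 4*t^2 - t - 4)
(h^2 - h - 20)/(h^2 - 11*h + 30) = (h + 4)/(h - 6)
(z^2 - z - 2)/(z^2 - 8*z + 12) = (z + 1)/(z - 6)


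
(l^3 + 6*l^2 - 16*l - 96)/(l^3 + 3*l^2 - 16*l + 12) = (l^2 - 16)/(l^2 - 3*l + 2)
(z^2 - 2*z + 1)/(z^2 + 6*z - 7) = (z - 1)/(z + 7)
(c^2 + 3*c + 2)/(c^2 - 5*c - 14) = (c + 1)/(c - 7)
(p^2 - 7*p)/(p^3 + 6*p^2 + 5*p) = (p - 7)/(p^2 + 6*p + 5)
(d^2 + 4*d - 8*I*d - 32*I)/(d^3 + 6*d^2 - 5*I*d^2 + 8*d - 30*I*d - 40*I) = (d - 8*I)/(d^2 + d*(2 - 5*I) - 10*I)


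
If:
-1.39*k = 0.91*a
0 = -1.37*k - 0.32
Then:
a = 0.36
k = -0.23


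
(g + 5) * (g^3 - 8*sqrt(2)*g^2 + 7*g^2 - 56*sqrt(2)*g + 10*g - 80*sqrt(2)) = g^4 - 8*sqrt(2)*g^3 + 12*g^3 - 96*sqrt(2)*g^2 + 45*g^2 - 360*sqrt(2)*g + 50*g - 400*sqrt(2)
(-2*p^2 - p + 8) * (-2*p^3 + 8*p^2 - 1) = 4*p^5 - 14*p^4 - 24*p^3 + 66*p^2 + p - 8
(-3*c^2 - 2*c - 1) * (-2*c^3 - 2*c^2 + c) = 6*c^5 + 10*c^4 + 3*c^3 - c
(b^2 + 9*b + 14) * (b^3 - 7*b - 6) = b^5 + 9*b^4 + 7*b^3 - 69*b^2 - 152*b - 84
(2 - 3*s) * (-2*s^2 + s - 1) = 6*s^3 - 7*s^2 + 5*s - 2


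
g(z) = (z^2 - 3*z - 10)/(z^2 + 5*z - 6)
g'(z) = (-2*z - 5)*(z^2 - 3*z - 10)/(z^2 + 5*z - 6)^2 + (2*z - 3)/(z^2 + 5*z - 6)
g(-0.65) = 0.86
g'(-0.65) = 0.85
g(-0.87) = 0.69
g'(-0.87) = 0.73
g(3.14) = -0.49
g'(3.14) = 0.45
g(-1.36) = 0.37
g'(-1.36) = 0.60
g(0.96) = 42.95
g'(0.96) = 1071.56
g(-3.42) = -1.05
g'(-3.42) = 1.03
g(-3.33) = -0.96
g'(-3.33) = 0.97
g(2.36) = -1.01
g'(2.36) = 1.02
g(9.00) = 0.37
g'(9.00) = 0.05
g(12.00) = 0.49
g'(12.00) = 0.03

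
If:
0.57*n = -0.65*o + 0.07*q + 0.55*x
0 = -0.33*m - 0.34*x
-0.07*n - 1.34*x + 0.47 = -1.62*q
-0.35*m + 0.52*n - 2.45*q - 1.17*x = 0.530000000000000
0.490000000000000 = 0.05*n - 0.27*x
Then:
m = -7.28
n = 47.98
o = -35.27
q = 7.63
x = 7.07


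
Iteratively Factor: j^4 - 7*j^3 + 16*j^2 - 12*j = (j - 2)*(j^3 - 5*j^2 + 6*j) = j*(j - 2)*(j^2 - 5*j + 6) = j*(j - 2)^2*(j - 3)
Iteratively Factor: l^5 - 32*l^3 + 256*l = (l)*(l^4 - 32*l^2 + 256) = l*(l + 4)*(l^3 - 4*l^2 - 16*l + 64) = l*(l + 4)^2*(l^2 - 8*l + 16) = l*(l - 4)*(l + 4)^2*(l - 4)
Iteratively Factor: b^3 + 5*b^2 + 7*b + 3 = (b + 1)*(b^2 + 4*b + 3) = (b + 1)^2*(b + 3)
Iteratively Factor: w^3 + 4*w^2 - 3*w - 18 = (w + 3)*(w^2 + w - 6) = (w + 3)^2*(w - 2)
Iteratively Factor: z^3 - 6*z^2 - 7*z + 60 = (z - 4)*(z^2 - 2*z - 15) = (z - 4)*(z + 3)*(z - 5)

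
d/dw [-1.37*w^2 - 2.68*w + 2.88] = -2.74*w - 2.68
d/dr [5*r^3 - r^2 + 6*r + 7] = 15*r^2 - 2*r + 6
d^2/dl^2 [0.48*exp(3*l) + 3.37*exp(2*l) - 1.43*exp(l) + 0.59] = (4.32*exp(2*l) + 13.48*exp(l) - 1.43)*exp(l)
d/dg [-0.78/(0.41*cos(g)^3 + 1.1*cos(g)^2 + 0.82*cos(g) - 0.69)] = (0.9594*sin(g)^2 - 1.716*cos(g) - 1.599)*sin(g)/(0.41*cos(g)^3 + 1.1*cos(g)^2 + 0.82*cos(g) - 0.69)^2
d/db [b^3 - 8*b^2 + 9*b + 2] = 3*b^2 - 16*b + 9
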